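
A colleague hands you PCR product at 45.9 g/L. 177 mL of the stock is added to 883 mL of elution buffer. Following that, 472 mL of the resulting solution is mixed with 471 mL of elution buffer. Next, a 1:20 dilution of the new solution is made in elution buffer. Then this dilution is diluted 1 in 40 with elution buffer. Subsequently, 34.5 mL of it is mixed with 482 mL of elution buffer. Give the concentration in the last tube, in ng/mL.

Overall dilution factor = 5.989 × 1.998 × 20 × 40 × 14.97 = 1.43 × 10⁵.
45.9 g/L / 1.43 × 10⁵ = 3.20 × 10⁻⁴ g/L = 320 ng/mL.

320 ng/mL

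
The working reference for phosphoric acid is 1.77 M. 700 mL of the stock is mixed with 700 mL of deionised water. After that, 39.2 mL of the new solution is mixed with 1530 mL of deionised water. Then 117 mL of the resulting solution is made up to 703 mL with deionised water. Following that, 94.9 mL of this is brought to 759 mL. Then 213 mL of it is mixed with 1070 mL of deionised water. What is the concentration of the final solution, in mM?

0.0764 mM

Overall dilution factor = 2 × 40.03 × 6.009 × 7.998 × 6.023 = 2.32 × 10⁴.
1.77 M / 2.32 × 10⁴ = 7.64 × 10⁻⁵ M = 0.0764 mM.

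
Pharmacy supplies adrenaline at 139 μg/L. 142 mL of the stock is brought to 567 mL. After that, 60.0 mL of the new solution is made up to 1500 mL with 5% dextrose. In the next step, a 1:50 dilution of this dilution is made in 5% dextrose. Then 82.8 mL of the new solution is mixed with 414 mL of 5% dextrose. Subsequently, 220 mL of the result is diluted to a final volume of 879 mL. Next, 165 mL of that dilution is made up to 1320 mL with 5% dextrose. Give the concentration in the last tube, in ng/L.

Overall dilution factor = 3.993 × 25 × 50 × 6 × 3.995 × 8 = 9.57 × 10⁵.
139 μg/L / 9.57 × 10⁵ = 1.45 × 10⁻⁴ μg/L = 0.145 ng/L.

0.145 ng/L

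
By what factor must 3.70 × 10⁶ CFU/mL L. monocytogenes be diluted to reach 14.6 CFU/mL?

2.53 × 10⁵

Factor = C₀/C_target = 3.70 × 10⁶ CFU/mL / 14.6 CFU/mL = 2.53 × 10⁵.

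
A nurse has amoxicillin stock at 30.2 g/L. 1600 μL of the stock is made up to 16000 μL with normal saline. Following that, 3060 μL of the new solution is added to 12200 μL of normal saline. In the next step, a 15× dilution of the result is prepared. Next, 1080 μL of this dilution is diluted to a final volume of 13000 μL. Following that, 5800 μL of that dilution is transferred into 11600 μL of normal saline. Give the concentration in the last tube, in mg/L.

1.12 mg/L

Overall dilution factor = 10 × 4.987 × 15 × 12.04 × 3 = 2.70 × 10⁴.
30.2 g/L / 2.70 × 10⁴ = 1.12 × 10⁻³ g/L = 1.12 mg/L.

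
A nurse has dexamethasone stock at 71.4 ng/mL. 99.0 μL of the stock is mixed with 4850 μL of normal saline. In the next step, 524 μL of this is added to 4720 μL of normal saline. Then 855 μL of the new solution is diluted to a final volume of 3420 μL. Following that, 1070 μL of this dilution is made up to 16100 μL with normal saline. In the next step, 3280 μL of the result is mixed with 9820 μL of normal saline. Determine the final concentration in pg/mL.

0.594 pg/mL

Overall dilution factor = 49.99 × 10.01 × 4 × 15.05 × 3.994 = 1.20 × 10⁵.
71.4 ng/mL / 1.20 × 10⁵ = 5.94 × 10⁻⁴ ng/mL = 0.594 pg/mL.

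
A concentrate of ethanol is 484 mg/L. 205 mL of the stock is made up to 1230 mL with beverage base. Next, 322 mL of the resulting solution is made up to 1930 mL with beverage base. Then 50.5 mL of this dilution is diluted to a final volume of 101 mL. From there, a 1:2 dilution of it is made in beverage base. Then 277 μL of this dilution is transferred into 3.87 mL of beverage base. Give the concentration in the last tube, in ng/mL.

225 ng/mL

Overall dilution factor = 6 × 5.994 × 2 × 2 × 14.97 = 2154.
484 mg/L / 2154 = 0.225 mg/L = 225 ng/mL.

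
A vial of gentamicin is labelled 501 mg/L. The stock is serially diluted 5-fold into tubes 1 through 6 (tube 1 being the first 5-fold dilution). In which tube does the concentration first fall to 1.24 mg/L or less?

Tube n has concentration 501 mg/L / 5ⁿ.
Need 5ⁿ ≥ 501 mg/L / 1.24 mg/L = 404, so n ≥ 3.73.
First such tube: n = 4.

tube 4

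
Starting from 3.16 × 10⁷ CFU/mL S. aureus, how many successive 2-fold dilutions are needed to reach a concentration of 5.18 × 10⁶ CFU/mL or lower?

3

Need 2ⁿ ≥ 6.10, so n ≥ log(6.10)/log(2) = 2.61.
Minimum whole steps: n = 3.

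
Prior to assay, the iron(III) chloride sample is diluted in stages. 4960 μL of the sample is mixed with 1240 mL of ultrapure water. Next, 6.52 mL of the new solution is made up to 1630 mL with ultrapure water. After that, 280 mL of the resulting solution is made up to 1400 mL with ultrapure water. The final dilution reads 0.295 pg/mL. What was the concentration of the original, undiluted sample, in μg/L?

92.6 μg/L

Overall dilution factor = 251 × 250 × 5 = 3.14 × 10⁵.
Original = 0.295 pg/mL × 3.14 × 10⁵ = 9.26 × 10⁴ pg/mL = 92.6 μg/L.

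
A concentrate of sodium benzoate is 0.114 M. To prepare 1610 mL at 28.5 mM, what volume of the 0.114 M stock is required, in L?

0.403 L

28.5 mM = 0.0285 M.
V₁ = C₂V₂/C₁ = 0.0285 × 1610 / 0.114 = 402 mL = 0.403 L.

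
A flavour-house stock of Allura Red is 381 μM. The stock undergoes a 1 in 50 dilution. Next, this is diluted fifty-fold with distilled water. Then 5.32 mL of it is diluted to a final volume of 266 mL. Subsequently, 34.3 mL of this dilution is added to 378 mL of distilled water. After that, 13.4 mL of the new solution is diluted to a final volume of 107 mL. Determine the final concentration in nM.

Overall dilution factor = 50 × 50 × 50 × 12.02 × 7.985 = 1.20 × 10⁷.
381 μM / 1.20 × 10⁷ = 3.18 × 10⁻⁵ μM = 0.0318 nM.

0.0318 nM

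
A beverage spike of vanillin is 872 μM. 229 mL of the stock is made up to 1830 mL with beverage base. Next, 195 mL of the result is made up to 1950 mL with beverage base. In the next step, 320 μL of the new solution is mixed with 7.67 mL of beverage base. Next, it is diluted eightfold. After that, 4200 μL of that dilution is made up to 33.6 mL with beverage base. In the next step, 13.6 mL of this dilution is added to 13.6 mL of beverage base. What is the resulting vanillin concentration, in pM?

Overall dilution factor = 7.991 × 10 × 24.97 × 8 × 8 × 2 = 2.55 × 10⁵.
872 μM / 2.55 × 10⁵ = 3.41 × 10⁻³ μM = 3410 pM.

3410 pM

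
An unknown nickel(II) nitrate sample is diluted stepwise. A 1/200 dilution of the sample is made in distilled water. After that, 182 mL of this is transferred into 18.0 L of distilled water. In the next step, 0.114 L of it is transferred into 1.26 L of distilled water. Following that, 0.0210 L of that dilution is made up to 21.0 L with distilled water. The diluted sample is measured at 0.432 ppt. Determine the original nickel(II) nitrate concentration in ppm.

104 ppm

Overall dilution factor = 200 × 99.90 × 12.05 × 1000 = 2.41 × 10⁸.
Original = 0.432 ppt × 2.41 × 10⁸ = 1.04 × 10⁸ ppt = 104 ppm.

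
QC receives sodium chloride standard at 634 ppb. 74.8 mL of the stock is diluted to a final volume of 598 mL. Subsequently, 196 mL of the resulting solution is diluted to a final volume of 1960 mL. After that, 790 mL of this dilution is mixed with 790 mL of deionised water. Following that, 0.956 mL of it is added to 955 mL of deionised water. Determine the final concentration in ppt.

3.97 ppt

Overall dilution factor = 7.995 × 10 × 2 × 1000.0 = 1.60 × 10⁵.
634 ppb / 1.60 × 10⁵ = 3.97 × 10⁻³ ppb = 3.97 ppt.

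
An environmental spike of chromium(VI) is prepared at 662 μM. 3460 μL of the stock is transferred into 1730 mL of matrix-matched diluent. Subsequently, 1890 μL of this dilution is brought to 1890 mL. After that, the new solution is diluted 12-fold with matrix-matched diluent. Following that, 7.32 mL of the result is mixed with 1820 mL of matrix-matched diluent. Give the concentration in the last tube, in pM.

0.441 pM

Overall dilution factor = 501 × 1000 × 12 × 249.6 = 1.50 × 10⁹.
662 μM / 1.50 × 10⁹ = 4.41 × 10⁻⁷ μM = 0.441 pM.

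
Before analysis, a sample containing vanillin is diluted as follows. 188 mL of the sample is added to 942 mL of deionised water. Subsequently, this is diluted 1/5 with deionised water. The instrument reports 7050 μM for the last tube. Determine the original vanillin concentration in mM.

Overall dilution factor = 6.011 × 5 = 30.1.
Original = 7050 μM × 30.1 = 2.12 × 10⁵ μM = 212 mM.

212 mM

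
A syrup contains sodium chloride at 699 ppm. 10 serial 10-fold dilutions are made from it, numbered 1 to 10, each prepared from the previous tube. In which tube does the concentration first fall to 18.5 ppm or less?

tube 2

Tube n has concentration 699 ppm / 10ⁿ.
Need 10ⁿ ≥ 699 ppm / 18.5 ppm = 37.8, so n ≥ 1.58.
First such tube: n = 2.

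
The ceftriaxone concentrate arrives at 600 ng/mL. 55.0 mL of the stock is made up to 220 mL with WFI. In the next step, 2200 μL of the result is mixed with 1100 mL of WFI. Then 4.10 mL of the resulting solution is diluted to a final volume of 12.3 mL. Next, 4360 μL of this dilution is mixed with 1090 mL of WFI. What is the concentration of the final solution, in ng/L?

Overall dilution factor = 4 × 501 × 3 × 251 = 1.51 × 10⁶.
600 ng/mL / 1.51 × 10⁶ = 3.98 × 10⁻⁴ ng/mL = 0.398 ng/L.

0.398 ng/L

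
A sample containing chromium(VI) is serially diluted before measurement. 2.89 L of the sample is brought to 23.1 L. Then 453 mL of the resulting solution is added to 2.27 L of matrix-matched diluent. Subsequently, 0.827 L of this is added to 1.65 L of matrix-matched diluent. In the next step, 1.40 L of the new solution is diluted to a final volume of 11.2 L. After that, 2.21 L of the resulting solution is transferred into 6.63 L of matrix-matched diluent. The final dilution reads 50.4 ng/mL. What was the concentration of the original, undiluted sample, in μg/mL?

232 μg/mL

Overall dilution factor = 7.993 × 6.011 × 2.995 × 8 × 4 = 4605.
Original = 50.4 ng/mL × 4605 = 2.32 × 10⁵ ng/mL = 232 μg/mL.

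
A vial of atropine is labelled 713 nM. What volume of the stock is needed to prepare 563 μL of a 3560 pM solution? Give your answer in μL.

3560 pM = 3.56 nM.
V₁ = C₂V₂/C₁ = 3.56 × 563 / 713 = 2.81 μL.

2.81 μL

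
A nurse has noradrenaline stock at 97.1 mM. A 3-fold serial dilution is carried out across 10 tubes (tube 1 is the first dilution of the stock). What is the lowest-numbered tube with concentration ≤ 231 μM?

Tube n has concentration 97.1 mM / 3ⁿ.
Need 3ⁿ ≥ 97.1 mM / 231 μM = 420, so n ≥ 5.50.
First such tube: n = 6.

tube 6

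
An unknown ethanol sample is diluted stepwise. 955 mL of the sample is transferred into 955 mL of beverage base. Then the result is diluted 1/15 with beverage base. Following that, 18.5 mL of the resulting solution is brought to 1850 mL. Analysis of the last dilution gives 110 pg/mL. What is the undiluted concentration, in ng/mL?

Overall dilution factor = 2 × 15 × 100 = 3000.
Original = 110 pg/mL × 3000 = 3.30 × 10⁵ pg/mL = 330 ng/mL.

330 ng/mL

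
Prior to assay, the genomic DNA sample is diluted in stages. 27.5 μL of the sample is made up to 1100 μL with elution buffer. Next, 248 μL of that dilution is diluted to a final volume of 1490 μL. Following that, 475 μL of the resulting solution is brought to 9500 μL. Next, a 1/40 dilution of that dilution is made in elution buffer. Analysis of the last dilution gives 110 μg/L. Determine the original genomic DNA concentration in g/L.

21.1 g/L

Overall dilution factor = 40 × 6.008 × 20 × 40 = 1.92 × 10⁵.
Original = 110 μg/L × 1.92 × 10⁵ = 2.11 × 10⁷ μg/L = 21.1 g/L.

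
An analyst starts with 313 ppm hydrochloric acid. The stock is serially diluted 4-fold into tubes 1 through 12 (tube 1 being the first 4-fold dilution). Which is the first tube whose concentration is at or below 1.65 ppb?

tube 9

Tube n has concentration 313 ppm / 4ⁿ.
Need 4ⁿ ≥ 313 ppm / 1.65 ppb = 1.90 × 10⁵, so n ≥ 8.77.
First such tube: n = 9.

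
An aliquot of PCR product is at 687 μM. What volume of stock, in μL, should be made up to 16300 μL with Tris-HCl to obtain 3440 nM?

81.6 μL

3440 nM = 3.44 μM.
V₁ = C₂V₂/C₁ = 3.44 × 16300 / 687 = 81.6 μL.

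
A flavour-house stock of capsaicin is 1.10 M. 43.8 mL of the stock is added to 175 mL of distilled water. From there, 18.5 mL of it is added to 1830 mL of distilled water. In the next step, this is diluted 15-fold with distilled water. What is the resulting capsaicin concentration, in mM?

0.147 mM

Overall dilution factor = 4.995 × 99.92 × 15 = 7487.
1.10 M / 7487 = 1.47 × 10⁻⁴ M = 0.147 mM.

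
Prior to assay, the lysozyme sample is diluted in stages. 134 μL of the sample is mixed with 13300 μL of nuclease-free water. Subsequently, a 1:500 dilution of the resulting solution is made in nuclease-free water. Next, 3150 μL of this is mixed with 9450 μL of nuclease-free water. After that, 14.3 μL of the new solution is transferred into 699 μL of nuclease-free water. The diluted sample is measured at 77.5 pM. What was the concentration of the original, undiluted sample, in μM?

Overall dilution factor = 100.3 × 500 × 4 × 49.88 = 1.00 × 10⁷.
Original = 77.5 pM × 1.00 × 10⁷ = 7.75 × 10⁸ pM = 775 μM.

775 μM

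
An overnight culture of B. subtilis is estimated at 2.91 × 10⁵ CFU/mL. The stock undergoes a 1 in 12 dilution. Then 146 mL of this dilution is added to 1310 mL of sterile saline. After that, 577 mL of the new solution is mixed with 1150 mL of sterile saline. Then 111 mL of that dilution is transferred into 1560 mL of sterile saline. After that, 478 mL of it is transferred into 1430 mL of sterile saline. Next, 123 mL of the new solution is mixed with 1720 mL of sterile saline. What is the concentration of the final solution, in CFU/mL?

Overall dilution factor = 12 × 9.973 × 2.993 × 15.05 × 3.992 × 14.98 = 3.23 × 10⁵.
2.91 × 10⁵ CFU/mL / 3.23 × 10⁵ = 0.902 CFU/mL.

0.902 CFU/mL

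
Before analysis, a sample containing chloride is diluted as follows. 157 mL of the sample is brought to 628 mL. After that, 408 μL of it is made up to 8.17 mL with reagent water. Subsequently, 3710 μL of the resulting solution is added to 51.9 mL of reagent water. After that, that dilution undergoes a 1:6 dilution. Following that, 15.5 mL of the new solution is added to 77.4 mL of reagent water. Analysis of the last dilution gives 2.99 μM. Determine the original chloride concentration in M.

0.129 M

Overall dilution factor = 4 × 20.02 × 14.99 × 6 × 5.994 = 4.32 × 10⁴.
Original = 2.99 μM × 4.32 × 10⁴ = 1.29 × 10⁵ μM = 0.129 M.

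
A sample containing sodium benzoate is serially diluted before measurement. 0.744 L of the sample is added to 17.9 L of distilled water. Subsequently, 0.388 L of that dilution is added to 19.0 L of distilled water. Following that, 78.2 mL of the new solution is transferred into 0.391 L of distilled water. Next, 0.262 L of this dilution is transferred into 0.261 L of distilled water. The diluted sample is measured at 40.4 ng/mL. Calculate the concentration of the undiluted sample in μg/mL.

Overall dilution factor = 25.06 × 49.97 × 6 × 1.996 = 1.50 × 10⁴.
Original = 40.4 ng/mL × 1.50 × 10⁴ = 6.06 × 10⁵ ng/mL = 606 μg/mL.

606 μg/mL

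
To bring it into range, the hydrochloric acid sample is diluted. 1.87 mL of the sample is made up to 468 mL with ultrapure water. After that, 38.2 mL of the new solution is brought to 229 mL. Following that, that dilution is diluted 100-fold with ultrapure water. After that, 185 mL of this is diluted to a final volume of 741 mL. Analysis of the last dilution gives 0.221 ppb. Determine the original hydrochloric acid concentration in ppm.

Overall dilution factor = 250.3 × 5.995 × 100 × 4.005 = 6.01 × 10⁵.
Original = 0.221 ppb × 6.01 × 10⁵ = 1.33 × 10⁵ ppb = 133 ppm.

133 ppm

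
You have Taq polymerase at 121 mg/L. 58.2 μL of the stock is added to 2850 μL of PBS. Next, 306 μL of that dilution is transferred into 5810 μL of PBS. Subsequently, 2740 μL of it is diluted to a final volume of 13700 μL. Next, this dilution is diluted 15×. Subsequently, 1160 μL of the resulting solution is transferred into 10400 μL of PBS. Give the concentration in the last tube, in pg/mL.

Overall dilution factor = 49.97 × 19.99 × 5 × 15 × 9.966 = 7.46 × 10⁵.
121 mg/L / 7.46 × 10⁵ = 1.62 × 10⁻⁴ mg/L = 162 pg/mL.

162 pg/mL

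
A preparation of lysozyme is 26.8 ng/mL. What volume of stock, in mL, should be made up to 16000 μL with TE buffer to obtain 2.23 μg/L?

2.23 μg/L = 2.23 ng/mL.
V₁ = C₂V₂/C₁ = 2.23 × 16000 / 26.8 = 1331 μL = 1.33 mL.

1.33 mL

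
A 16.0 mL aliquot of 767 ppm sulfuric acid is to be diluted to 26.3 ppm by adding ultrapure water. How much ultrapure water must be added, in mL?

451 mL

V₂ = C₁V₁/C₂ = 767 × 16.0 / 26.3 = 467 mL.
Diluent to add = V₂ − V₁ = 467 − 16.0 = 451 mL.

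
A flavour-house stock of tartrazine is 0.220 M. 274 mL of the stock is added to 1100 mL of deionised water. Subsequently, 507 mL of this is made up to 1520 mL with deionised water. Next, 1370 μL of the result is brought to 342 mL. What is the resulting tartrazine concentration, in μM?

Overall dilution factor = 5.015 × 2.998 × 249.6 = 3753.
0.220 M / 3753 = 5.86 × 10⁻⁵ M = 58.6 μM.

58.6 μM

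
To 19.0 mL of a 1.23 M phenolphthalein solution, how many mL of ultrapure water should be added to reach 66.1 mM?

66.1 mM = 0.0661 M.
V₂ = C₁V₁/C₂ = 1.23 × 19.0 / 0.0661 = 354 mL.
Diluent to add = V₂ − V₁ = 354 − 19.0 = 335 mL.

335 mL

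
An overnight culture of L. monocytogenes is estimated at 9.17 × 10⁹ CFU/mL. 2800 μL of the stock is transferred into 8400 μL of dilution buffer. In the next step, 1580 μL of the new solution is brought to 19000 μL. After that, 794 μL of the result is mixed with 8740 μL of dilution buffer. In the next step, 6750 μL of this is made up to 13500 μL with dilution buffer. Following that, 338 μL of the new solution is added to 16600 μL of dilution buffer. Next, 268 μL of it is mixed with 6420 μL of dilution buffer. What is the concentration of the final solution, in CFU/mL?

6350 CFU/mL

Overall dilution factor = 4 × 12.03 × 12.01 × 2 × 50.11 × 24.96 = 1.44 × 10⁶.
9.17 × 10⁹ CFU/mL / 1.44 × 10⁶ = 6350 CFU/mL.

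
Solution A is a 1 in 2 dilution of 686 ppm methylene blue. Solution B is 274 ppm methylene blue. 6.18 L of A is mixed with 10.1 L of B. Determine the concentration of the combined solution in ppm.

C_A = 686 ppm / 2 = 343 ppm.
C_mix = (C_A·V_A + C_B·V_B)/(V_A + V_B) = (343×6.18 + 274×10.1) / 16.28 = 300 ppm.

300 ppm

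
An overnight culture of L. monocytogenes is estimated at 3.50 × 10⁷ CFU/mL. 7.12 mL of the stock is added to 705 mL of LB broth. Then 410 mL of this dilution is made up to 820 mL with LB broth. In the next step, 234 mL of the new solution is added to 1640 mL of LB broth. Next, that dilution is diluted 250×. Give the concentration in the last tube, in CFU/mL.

87.4 CFU/mL

Overall dilution factor = 100.0 × 2 × 8.009 × 250 = 4.00 × 10⁵.
3.50 × 10⁷ CFU/mL / 4.00 × 10⁵ = 87.4 CFU/mL.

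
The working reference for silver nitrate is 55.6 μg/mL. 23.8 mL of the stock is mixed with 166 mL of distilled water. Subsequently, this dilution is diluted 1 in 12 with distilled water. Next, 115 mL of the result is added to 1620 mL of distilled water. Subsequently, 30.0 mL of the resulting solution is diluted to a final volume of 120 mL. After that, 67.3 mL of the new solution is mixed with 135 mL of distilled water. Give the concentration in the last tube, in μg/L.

3.20 μg/L

Overall dilution factor = 7.975 × 12 × 15.09 × 4 × 3.006 = 1.74 × 10⁴.
55.6 μg/mL / 1.74 × 10⁴ = 3.20 × 10⁻³ μg/mL = 3.20 μg/L.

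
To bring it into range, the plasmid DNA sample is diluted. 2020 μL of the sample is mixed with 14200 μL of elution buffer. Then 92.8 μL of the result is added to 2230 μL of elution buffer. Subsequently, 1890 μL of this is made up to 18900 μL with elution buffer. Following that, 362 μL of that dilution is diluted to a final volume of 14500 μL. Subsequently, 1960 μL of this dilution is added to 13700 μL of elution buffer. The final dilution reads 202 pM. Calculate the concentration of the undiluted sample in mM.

0.130 mM

Overall dilution factor = 8.030 × 25.03 × 10 × 40.06 × 7.990 = 6.43 × 10⁵.
Original = 202 pM × 6.43 × 10⁵ = 1.30 × 10⁸ pM = 0.130 mM.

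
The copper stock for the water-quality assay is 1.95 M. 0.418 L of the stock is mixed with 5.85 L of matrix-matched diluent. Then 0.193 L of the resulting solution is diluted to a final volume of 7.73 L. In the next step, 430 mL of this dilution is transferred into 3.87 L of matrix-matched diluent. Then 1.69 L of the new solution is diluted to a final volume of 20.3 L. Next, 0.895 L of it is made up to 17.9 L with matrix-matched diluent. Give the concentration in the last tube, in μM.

Overall dilution factor = 15.00 × 40.05 × 10 × 12.01 × 20 = 1.44 × 10⁶.
1.95 M / 1.44 × 10⁶ = 1.35 × 10⁻⁶ M = 1.35 μM.

1.35 μM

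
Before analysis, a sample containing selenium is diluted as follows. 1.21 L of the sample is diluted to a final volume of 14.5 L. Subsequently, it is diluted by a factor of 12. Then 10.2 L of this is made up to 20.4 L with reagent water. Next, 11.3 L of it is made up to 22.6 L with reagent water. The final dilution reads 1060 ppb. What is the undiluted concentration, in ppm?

Overall dilution factor = 11.98 × 12 × 2 × 2 = 575.
Original = 1060 ppb × 575 = 6.10 × 10⁵ ppb = 610 ppm.

610 ppm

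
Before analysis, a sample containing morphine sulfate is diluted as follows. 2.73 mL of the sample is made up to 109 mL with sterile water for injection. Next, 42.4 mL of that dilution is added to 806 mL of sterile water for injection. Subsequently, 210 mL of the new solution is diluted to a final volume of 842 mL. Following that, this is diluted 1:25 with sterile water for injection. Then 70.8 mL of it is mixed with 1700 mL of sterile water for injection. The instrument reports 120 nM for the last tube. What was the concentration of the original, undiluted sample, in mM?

240 mM

Overall dilution factor = 39.93 × 20.01 × 4.010 × 25 × 25.01 = 2.00 × 10⁶.
Original = 120 nM × 2.00 × 10⁶ = 2.40 × 10⁸ nM = 240 mM.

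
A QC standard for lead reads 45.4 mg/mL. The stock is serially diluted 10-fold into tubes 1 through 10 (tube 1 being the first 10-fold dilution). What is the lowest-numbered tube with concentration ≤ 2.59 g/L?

tube 2

Tube n has concentration 45.4 mg/mL / 10ⁿ.
Need 10ⁿ ≥ 45.4 mg/mL / 2.59 g/L = 17.5, so n ≥ 1.24.
First such tube: n = 2.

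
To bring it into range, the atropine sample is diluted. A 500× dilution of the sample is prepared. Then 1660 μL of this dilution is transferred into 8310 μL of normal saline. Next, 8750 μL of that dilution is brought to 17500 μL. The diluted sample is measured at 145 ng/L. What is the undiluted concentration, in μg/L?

Overall dilution factor = 500 × 6.006 × 2 = 6006.
Original = 145 ng/L × 6006 = 8.71 × 10⁵ ng/L = 871 μg/L.

871 μg/L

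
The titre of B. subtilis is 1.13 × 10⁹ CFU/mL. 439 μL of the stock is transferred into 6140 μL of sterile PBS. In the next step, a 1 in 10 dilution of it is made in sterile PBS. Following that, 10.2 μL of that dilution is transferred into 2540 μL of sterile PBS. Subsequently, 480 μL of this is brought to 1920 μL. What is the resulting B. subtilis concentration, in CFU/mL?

7540 CFU/mL

Overall dilution factor = 14.99 × 10 × 250.0 × 4 = 1.50 × 10⁵.
1.13 × 10⁹ CFU/mL / 1.50 × 10⁵ = 7540 CFU/mL.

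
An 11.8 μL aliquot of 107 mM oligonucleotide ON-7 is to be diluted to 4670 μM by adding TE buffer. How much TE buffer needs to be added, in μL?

259 μL

4670 μM = 4.67 mM.
V₂ = C₁V₁/C₂ = 107 × 11.8 / 4.67 = 270 μL.
Diluent to add = V₂ − V₁ = 270 − 11.8 = 259 μL.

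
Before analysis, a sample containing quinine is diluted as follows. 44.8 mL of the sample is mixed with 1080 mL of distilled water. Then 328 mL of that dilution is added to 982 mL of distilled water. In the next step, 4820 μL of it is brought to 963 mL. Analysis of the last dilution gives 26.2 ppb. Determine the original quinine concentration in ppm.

Overall dilution factor = 25.11 × 3.994 × 199.8 = 2.00 × 10⁴.
Original = 26.2 ppb × 2.00 × 10⁴ = 5.25 × 10⁵ ppb = 525 ppm.

525 ppm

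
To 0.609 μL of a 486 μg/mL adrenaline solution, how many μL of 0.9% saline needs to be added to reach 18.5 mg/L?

15.4 μL

18.5 mg/L = 18.5 μg/mL.
V₂ = C₁V₁/C₂ = 486 × 0.609 / 18.5 = 16.0 μL.
Diluent to add = V₂ − V₁ = 16.0 − 0.609 = 15.4 μL.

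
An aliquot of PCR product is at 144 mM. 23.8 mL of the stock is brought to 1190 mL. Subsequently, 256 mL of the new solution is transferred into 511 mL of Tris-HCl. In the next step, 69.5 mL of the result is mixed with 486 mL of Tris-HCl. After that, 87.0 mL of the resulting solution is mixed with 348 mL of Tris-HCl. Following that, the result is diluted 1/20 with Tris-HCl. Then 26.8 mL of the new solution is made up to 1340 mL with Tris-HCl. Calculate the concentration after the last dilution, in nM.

Overall dilution factor = 50 × 2.996 × 7.993 × 5 × 20 × 50 = 5.99 × 10⁶.
144 mM / 5.99 × 10⁶ = 2.41 × 10⁻⁵ mM = 24.1 nM.

24.1 nM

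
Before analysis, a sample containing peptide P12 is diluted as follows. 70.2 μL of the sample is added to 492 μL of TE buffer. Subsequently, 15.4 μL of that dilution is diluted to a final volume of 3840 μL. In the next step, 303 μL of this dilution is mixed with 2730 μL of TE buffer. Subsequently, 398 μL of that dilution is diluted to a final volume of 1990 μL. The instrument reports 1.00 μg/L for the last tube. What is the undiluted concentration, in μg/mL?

Overall dilution factor = 8.009 × 249.4 × 10.01 × 5 = 9.99 × 10⁴.
Original = 1.00 μg/L × 9.99 × 10⁴ = 9.99 × 10⁴ μg/L = 99.9 μg/mL.

99.9 μg/mL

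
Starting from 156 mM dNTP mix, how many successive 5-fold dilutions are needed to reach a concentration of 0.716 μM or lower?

Need 5ⁿ ≥ 2.18 × 10⁵, so n ≥ log(2.18 × 10⁵)/log(5) = 7.64.
Minimum whole steps: n = 8.

8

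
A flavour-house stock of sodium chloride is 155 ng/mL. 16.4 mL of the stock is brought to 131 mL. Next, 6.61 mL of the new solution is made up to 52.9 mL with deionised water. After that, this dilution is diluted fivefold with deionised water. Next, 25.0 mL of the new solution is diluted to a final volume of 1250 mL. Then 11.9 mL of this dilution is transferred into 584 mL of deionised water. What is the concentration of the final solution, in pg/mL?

Overall dilution factor = 7.988 × 8.003 × 5 × 50 × 50.08 = 8.00 × 10⁵.
155 ng/mL / 8.00 × 10⁵ = 1.94 × 10⁻⁴ ng/mL = 0.194 pg/mL.

0.194 pg/mL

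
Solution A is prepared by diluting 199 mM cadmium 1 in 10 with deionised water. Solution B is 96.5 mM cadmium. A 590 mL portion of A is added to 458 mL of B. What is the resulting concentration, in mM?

C_A = 199 mM / 10 = 19.9 mM.
C_mix = (C_A·V_A + C_B·V_B)/(V_A + V_B) = (19.9×590 + 96.5×458) / 1048 = 53.4 mM.

53.4 mM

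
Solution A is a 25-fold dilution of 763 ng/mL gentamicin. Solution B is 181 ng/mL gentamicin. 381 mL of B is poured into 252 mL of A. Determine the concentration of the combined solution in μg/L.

C_A = 763 ng/mL / 25 = 30.5 ng/mL.
C_mix = (C_A·V_A + C_B·V_B)/(V_A + V_B) = (30.5×252 + 181×381) / 633.0 = 121 ng/mL = 121 μg/L.

121 μg/L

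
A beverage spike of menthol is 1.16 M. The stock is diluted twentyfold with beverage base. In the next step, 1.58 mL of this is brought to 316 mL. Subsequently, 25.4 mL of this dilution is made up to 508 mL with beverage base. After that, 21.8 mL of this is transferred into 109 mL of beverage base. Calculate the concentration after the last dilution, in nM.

Overall dilution factor = 20 × 200 × 20 × 6 = 4.80 × 10⁵.
1.16 M / 4.80 × 10⁵ = 2.42 × 10⁻⁶ M = 2420 nM.

2420 nM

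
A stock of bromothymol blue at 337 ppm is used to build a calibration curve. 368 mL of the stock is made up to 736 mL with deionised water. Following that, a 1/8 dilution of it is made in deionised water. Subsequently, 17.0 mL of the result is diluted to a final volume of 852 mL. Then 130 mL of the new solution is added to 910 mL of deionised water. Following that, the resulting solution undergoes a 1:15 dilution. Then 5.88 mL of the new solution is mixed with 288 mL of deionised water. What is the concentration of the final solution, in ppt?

70.1 ppt

Overall dilution factor = 2 × 8 × 50.12 × 8 × 15 × 49.98 = 4.81 × 10⁶.
337 ppm / 4.81 × 10⁶ = 7.01 × 10⁻⁵ ppm = 70.1 ppt.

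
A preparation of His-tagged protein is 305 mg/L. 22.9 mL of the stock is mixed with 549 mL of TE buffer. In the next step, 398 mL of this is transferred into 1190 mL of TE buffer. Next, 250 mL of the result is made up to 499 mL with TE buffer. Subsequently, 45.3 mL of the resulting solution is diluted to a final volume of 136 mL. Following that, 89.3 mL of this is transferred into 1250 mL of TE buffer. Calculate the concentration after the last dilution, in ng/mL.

Overall dilution factor = 24.97 × 3.990 × 1.996 × 3.002 × 15.00 = 8955.
305 mg/L / 8955 = 0.0341 mg/L = 34.1 ng/mL.

34.1 ng/mL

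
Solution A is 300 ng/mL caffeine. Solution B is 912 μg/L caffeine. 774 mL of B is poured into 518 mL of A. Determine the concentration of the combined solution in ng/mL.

667 ng/mL

C_B = 912 μg/L = 912 ng/mL.
C_mix = (C_A·V_A + C_B·V_B)/(V_A + V_B) = (300×518 + 912×774) / 1292 = 667 ng/mL.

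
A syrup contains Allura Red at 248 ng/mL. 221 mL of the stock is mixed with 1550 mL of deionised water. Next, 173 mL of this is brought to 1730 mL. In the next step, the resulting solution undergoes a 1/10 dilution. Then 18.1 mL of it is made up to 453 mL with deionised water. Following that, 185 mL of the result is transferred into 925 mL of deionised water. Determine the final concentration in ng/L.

2.06 ng/L

Overall dilution factor = 8.014 × 10 × 10 × 25.03 × 6 = 1.20 × 10⁵.
248 ng/mL / 1.20 × 10⁵ = 2.06 × 10⁻³ ng/mL = 2.06 ng/L.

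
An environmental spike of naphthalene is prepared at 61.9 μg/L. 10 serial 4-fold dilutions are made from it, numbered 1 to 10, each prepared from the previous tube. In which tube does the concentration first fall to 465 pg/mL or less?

tube 4

Tube n has concentration 61.9 μg/L / 4ⁿ.
Need 4ⁿ ≥ 61.9 μg/L / 465 pg/mL = 133, so n ≥ 3.53.
First such tube: n = 4.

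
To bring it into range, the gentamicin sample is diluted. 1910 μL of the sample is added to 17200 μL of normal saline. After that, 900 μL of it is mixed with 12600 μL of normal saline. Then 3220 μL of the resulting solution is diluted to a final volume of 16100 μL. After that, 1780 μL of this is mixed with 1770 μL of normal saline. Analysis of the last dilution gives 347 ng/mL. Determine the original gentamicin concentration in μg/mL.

Overall dilution factor = 10.01 × 15 × 5 × 1.994 = 1497.
Original = 347 ng/mL × 1497 = 5.19 × 10⁵ ng/mL = 519 μg/mL.

519 μg/mL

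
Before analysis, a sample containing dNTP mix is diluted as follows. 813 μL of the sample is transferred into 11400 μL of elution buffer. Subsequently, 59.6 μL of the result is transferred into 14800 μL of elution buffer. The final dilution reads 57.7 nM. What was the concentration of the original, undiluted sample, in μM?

Overall dilution factor = 15.02 × 249.3 = 3745.
Original = 57.7 nM × 3745 = 2.16 × 10⁵ nM = 216 μM.

216 μM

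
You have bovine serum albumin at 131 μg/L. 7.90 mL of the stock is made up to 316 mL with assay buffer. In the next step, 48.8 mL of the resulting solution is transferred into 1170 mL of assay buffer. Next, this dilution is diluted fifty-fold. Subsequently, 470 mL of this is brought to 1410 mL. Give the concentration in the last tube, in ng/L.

0.874 ng/L

Overall dilution factor = 40 × 24.98 × 50 × 3 = 1.50 × 10⁵.
131 μg/L / 1.50 × 10⁵ = 8.74 × 10⁻⁴ μg/L = 0.874 ng/L.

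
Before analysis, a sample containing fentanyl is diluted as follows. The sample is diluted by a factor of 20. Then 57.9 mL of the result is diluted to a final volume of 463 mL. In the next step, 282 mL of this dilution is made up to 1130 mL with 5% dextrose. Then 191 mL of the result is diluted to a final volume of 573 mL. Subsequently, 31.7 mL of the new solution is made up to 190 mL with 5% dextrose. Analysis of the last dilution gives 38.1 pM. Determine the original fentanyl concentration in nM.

439 nM

Overall dilution factor = 20 × 7.997 × 4.007 × 3 × 5.994 = 1.15 × 10⁴.
Original = 38.1 pM × 1.15 × 10⁴ = 4.39 × 10⁵ pM = 439 nM.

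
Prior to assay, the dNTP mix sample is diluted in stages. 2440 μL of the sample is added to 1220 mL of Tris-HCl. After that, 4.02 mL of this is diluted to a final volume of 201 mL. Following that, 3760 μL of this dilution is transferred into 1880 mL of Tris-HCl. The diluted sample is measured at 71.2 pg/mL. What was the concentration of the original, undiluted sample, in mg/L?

894 mg/L

Overall dilution factor = 501 × 50 × 501 = 1.26 × 10⁷.
Original = 71.2 pg/mL × 1.26 × 10⁷ = 8.94 × 10⁸ pg/mL = 894 mg/L.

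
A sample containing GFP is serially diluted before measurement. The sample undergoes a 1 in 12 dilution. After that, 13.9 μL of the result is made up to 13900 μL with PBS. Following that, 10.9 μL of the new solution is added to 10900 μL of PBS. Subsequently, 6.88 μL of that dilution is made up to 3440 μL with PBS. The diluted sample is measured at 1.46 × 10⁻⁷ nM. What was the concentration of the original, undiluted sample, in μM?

Overall dilution factor = 12 × 1000 × 1001 × 500 = 6.01 × 10⁹.
Original = 1.46 × 10⁻⁷ nM × 6.01 × 10⁹ = 877 nM = 0.877 μM.

0.877 μM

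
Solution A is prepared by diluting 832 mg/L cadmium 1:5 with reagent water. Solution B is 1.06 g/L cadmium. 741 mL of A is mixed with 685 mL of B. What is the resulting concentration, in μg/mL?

C_A = 832 mg/L / 5 = 166 mg/L.
C_B = 1.06 g/L = 1060 mg/L.
C_mix = (C_A·V_A + C_B·V_B)/(V_A + V_B) = (166×741 + 1060×685) / 1426 = 596 mg/L = 596 μg/mL.

596 μg/mL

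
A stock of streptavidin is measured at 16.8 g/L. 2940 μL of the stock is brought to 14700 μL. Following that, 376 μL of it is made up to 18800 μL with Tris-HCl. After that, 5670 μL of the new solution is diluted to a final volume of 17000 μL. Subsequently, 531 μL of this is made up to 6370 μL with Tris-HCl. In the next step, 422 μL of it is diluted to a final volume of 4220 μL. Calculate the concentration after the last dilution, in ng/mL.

Overall dilution factor = 5 × 50 × 2.998 × 12.00 × 10 = 8.99 × 10⁴.
16.8 g/L / 8.99 × 10⁴ = 1.87 × 10⁻⁴ g/L = 187 ng/mL.

187 ng/mL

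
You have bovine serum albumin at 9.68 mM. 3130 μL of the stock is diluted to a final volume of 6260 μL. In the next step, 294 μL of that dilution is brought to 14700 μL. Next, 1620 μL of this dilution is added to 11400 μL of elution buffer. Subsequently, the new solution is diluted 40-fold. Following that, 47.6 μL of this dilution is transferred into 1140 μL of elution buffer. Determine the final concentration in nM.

Overall dilution factor = 2 × 50 × 8.037 × 40 × 24.95 = 8.02 × 10⁵.
9.68 mM / 8.02 × 10⁵ = 1.21 × 10⁻⁵ mM = 12.1 nM.

12.1 nM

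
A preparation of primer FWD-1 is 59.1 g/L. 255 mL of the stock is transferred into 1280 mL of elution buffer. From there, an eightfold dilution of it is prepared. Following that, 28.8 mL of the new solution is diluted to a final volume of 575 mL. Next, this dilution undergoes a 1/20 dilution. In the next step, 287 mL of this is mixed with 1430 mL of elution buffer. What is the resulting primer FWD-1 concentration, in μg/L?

514 μg/L

Overall dilution factor = 6.020 × 8 × 19.97 × 20 × 5.983 = 1.15 × 10⁵.
59.1 g/L / 1.15 × 10⁵ = 5.14 × 10⁻⁴ g/L = 514 μg/L.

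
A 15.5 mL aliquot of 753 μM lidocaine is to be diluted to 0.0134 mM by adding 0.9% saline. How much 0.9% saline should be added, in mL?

0.0134 mM = 13.4 μM.
V₂ = C₁V₁/C₂ = 753 × 15.5 / 13.4 = 871 mL.
Diluent to add = V₂ − V₁ = 871 − 15.5 = 856 mL.

856 mL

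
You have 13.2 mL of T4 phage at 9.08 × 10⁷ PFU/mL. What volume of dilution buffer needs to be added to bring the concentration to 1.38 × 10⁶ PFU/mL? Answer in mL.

855 mL

V₂ = C₁V₁/C₂ = 9.08 × 10⁷ × 13.2 / 1.38 × 10⁶ = 869 mL.
Diluent to add = V₂ − V₁ = 869 − 13.2 = 855 mL.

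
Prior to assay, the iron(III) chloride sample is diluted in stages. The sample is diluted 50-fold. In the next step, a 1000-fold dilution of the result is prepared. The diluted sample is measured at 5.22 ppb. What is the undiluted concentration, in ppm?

261 ppm

Overall dilution factor = 50 × 1000 = 5.00 × 10⁴.
Original = 5.22 ppb × 5.00 × 10⁴ = 2.61 × 10⁵ ppb = 261 ppm.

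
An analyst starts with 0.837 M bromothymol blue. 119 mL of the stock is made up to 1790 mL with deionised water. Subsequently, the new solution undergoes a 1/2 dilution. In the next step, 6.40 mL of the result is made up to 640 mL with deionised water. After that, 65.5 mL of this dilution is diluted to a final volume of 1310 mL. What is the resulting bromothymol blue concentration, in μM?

13.9 μM

Overall dilution factor = 15.04 × 2 × 100 × 20 = 6.02 × 10⁴.
0.837 M / 6.02 × 10⁴ = 1.39 × 10⁻⁵ M = 13.9 μM.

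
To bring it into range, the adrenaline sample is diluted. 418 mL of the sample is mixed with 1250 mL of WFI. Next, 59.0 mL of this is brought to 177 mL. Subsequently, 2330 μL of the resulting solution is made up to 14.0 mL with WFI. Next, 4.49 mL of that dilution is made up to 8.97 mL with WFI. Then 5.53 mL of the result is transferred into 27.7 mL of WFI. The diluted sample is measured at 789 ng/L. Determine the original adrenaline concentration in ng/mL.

681 ng/mL

Overall dilution factor = 3.990 × 3 × 6.009 × 1.998 × 6.009 = 864.
Original = 789 ng/L × 864 = 6.81 × 10⁵ ng/L = 681 ng/mL.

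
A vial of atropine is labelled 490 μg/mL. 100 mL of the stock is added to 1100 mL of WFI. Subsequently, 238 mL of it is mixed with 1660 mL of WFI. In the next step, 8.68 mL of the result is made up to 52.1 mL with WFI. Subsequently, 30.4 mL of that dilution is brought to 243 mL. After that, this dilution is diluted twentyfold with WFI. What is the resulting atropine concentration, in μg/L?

5.34 μg/L

Overall dilution factor = 12 × 7.975 × 6.002 × 7.993 × 20 = 9.18 × 10⁴.
490 μg/mL / 9.18 × 10⁴ = 5.34 × 10⁻³ μg/mL = 5.34 μg/L.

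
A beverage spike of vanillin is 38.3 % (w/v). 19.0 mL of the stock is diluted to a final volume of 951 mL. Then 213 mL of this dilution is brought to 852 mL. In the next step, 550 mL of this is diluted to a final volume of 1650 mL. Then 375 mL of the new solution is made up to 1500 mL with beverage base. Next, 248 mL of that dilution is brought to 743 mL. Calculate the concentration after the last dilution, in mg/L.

53.2 mg/L

Overall dilution factor = 50.05 × 4 × 3 × 4 × 2.996 = 7198.
38.3 % (w/v) / 7198 = 5.32 × 10⁻³ % (w/v) = 53.2 mg/L.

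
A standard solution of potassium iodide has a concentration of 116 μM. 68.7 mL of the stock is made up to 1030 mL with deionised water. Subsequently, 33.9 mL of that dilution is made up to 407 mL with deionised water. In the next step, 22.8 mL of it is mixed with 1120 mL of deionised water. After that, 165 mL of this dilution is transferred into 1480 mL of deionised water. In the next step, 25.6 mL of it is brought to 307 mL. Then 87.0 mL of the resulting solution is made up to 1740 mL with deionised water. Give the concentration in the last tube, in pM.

Overall dilution factor = 14.99 × 12.01 × 50.12 × 9.970 × 11.99 × 20 = 2.16 × 10⁷.
116 μM / 2.16 × 10⁷ = 5.38 × 10⁻⁶ μM = 5.38 pM.

5.38 pM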